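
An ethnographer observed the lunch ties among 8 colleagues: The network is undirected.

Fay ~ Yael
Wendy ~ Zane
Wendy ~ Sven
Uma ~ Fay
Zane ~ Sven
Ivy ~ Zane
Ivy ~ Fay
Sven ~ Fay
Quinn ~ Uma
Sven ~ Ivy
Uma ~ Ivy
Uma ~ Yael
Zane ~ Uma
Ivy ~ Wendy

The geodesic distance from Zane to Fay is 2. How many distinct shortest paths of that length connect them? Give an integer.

3

The shortest distance is 2. The length-2 paths are: Zane–Sven–Fay; Zane–Uma–Fay; Zane–Ivy–Fay.
That gives 3 distinct shortest paths.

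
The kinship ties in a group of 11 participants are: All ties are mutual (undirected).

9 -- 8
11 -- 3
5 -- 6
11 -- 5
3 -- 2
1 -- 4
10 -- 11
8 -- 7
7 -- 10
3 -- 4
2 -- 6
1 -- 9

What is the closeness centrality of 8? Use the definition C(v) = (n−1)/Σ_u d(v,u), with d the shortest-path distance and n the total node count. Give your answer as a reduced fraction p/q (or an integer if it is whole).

1/3

Distances from 8: 1:2, 2:5, 3:4, 4:3, 5:4, 6:5, 7:1, 9:1, 10:2, 11:3. Sum = 30.
n = 11, so closeness = 10/30 = 1/3.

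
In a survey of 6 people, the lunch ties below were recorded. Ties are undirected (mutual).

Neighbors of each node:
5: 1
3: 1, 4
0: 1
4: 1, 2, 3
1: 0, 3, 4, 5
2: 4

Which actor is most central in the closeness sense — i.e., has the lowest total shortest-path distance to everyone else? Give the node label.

1

Farness (sum of distances to all others) for each node — 0:10, 1:6, 2:11, 3:8, 4:7, 5:10.
The smallest farness is 6, for 1, so 1 has the highest closeness.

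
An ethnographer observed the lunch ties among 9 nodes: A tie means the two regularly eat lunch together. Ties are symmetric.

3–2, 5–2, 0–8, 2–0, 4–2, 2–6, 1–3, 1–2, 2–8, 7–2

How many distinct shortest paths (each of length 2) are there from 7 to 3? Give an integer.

1

The shortest distance is 2, and the only length-2 path is 7–2–3. So there is exactly 1 shortest path.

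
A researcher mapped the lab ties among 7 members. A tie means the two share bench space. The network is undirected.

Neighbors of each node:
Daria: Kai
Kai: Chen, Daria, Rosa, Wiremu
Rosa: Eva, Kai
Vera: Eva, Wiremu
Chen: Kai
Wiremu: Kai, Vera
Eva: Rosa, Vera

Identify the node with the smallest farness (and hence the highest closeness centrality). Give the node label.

Kai

Farness (sum of distances to all others) for each node — Chen:13, Daria:13, Eva:12, Kai:8, Rosa:10, Vera:12, Wiremu:10.
The smallest farness is 8, for Kai, so Kai has the highest closeness.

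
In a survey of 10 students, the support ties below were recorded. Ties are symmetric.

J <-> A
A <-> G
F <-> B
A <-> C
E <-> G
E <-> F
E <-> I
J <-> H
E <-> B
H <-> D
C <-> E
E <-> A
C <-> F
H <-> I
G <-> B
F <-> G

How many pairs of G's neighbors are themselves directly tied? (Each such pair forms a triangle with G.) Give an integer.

4

G's neighbors: A, B, E, and F.
Neighbor pairs that are themselves tied: G–A–E; G–B–E; G–B–F; G–E–F. Each forms one triangle with G, for 4 in total.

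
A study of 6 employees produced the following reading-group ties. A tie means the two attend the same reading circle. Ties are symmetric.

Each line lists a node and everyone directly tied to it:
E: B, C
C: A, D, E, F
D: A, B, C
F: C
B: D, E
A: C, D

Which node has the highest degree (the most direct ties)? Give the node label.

Degrees — A:2, B:2, C:4, D:3, E:2, F:1.
The maximum is 4, attained only by C.

C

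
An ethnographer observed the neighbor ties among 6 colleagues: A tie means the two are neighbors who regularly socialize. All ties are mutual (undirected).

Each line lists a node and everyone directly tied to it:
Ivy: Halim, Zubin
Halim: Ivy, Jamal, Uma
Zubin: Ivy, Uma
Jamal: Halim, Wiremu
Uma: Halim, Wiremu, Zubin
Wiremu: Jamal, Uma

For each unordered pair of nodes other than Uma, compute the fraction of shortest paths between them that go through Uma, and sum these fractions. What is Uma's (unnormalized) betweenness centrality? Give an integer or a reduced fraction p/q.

10/3

Pairs whose geodesics pass through Uma — Ivy–Wiremu: 2/3; Halim–Wiremu: 1/2; Halim–Zubin: 1/2; Jamal–Zubin: 2/3; Wiremu–Zubin: 1.
All other pairs contribute 0.
Summing the contributions gives betweenness(Uma) = 10/3.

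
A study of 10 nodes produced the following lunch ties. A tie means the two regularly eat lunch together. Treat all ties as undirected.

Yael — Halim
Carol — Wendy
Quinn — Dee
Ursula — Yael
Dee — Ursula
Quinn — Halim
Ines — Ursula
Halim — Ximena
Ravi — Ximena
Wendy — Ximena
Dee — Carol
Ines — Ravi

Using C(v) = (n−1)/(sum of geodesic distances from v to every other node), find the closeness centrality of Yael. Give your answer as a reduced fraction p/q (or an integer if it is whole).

9/19

Distances from Yael: Carol:3, Dee:2, Halim:1, Ines:2, Quinn:2, Ravi:3, Ursula:1, Wendy:3, Ximena:2. Sum = 19.
n = 10, so closeness = 9/19.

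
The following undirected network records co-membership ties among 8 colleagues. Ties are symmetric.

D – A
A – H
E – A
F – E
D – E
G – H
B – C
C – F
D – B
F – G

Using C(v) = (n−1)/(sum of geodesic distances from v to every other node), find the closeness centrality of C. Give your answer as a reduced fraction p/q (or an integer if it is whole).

Distances from C: A:3, B:1, D:2, E:2, F:1, G:2, H:3. Sum = 14.
n = 8, so closeness = 7/14 = 1/2.

1/2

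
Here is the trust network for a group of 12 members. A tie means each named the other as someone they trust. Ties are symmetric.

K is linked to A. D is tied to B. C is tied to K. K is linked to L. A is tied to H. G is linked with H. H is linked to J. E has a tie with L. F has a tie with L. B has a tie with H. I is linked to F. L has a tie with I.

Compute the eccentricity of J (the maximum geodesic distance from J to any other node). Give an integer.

Distances from J: A:2, B:2, C:4, D:3, E:5, F:5, G:2, H:1, I:5, K:3, L:4.
The largest is 5 (to F, E, and I), so the eccentricity of J is 5.

5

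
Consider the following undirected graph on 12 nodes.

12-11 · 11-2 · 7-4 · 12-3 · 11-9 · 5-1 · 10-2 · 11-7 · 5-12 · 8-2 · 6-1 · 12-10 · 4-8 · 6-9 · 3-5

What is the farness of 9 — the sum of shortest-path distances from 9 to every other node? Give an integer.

25

Distances from 9: 1:2, 2:2, 3:3, 4:3, 5:3, 6:1, 7:2, 8:3, 10:3, 11:1, 12:2.
Sum = 2 + 2 + 3 + 3 + 3 + 1 + 2 + 3 + 3 + 1 + 2 = 25.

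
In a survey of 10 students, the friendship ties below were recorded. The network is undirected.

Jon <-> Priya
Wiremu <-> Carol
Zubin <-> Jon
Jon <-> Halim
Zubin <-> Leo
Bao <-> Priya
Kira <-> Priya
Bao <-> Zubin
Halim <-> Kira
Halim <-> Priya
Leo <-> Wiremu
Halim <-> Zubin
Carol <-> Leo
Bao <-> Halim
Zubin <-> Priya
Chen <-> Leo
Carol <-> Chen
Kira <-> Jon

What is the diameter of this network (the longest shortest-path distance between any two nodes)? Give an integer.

Eccentricity of each node (its greatest distance to any other): Bao:3, Carol:4, Chen:4, Halim:3, Jon:3, Kira:4, Leo:3, Priya:3, Wiremu:4, Zubin:2.
The maximum eccentricity is 4, realized for instance by the pair Kira–Chen via Kira – Jon – Zubin – Leo – Chen. So the diameter is 4.

4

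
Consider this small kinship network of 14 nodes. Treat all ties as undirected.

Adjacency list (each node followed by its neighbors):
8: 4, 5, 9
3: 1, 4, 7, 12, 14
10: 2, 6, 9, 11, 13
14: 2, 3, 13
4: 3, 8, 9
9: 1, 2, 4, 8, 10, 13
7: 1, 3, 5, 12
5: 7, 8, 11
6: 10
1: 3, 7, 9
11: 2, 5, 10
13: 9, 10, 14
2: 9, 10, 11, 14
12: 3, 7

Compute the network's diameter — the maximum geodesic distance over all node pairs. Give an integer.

5

Eccentricity of each node (its greatest distance to any other): 1:3, 2:3, 3:4, 4:3, 5:3, 6:5, 7:4, 8:3, 9:3, 10:4, 11:3, 12:5, 13:3, 14:3.
The maximum eccentricity is 5, realized for instance by the pair 12–6 via 12 – 3 – 4 – 9 – 10 – 6. So the diameter is 5.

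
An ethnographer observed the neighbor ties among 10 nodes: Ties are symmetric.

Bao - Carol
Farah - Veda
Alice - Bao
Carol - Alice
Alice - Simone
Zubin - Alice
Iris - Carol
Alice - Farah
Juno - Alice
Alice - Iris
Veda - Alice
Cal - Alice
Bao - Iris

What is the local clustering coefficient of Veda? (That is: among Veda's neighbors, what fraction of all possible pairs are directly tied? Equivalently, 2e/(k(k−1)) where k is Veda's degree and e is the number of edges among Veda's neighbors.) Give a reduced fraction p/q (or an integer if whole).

1

Veda's neighbors: Alice and Farah (k = 2).
Possible neighbor pairs: C(2,2) = 1. Edges among them: Alice–Farah → e = 1.
Clustering(Veda) = 1/1.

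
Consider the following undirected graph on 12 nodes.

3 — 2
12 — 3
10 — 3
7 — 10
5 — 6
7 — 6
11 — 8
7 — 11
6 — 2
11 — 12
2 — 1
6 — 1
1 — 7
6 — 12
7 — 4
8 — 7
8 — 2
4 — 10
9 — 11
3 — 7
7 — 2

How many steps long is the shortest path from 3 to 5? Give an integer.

3

One shortest route is 3 – 2 – 6 – 5, which uses 3 edges, and at distance 2 from 3 we only reach {1, 4, 6, 8, 11}, which does not include 5. So d(3,5) = 3.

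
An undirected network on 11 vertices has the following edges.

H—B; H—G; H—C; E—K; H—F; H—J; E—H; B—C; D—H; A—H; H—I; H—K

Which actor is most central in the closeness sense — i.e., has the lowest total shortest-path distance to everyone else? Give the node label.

H

Farness (sum of distances to all others) for each node — A:19, B:18, C:18, D:19, E:18, F:19, G:19, H:10, I:19, J:19, K:18.
The smallest farness is 10, for H, so H has the highest closeness.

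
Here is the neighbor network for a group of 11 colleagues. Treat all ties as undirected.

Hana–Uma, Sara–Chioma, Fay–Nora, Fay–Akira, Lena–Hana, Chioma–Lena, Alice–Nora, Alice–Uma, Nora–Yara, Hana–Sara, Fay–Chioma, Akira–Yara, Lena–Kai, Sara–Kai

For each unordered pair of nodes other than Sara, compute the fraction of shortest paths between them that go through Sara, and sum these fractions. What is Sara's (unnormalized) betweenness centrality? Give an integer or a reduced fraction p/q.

6

Pairs whose geodesics pass through Sara — Alice–Kai: 1/2; Nora–Kai: 1/2; Yara–Kai: 2/4; Akira–Kai: 1/2; Akira–Hana: 1/2; Fay–Kai: 1/2; Fay–Hana: 1/2; Chioma–Kai: 1/2; Chioma–Hana: 1/2; Chioma–Uma: 1/2; Kai–Hana: 1/2; Kai–Uma: 1/2.
All other pairs contribute 0.
Summing the contributions gives betweenness(Sara) = 6.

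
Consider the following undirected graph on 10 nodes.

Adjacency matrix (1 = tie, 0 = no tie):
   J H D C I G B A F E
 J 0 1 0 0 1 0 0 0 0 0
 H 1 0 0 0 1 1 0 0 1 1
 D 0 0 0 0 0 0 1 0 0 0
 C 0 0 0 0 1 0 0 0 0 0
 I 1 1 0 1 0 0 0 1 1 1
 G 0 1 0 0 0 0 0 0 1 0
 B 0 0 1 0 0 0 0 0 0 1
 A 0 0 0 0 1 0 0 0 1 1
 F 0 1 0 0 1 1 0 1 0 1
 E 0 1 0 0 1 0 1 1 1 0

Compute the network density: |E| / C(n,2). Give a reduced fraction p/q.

There are 16 edges and 10 nodes, so the maximum possible is C(10,2) = 45.
Density = 16/45.

16/45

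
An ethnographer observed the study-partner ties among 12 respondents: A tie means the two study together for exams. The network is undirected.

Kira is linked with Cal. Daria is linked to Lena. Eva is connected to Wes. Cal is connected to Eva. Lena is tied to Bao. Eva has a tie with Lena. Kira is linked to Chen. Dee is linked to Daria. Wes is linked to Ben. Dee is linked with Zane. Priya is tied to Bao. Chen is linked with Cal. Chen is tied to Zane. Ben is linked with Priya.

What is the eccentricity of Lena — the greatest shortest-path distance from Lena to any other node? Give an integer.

3

Distances from Lena: Bao:1, Ben:3, Cal:2, Chen:3, Daria:1, Dee:2, Eva:1, Kira:3, Priya:2, Wes:2, Zane:3.
The largest is 3 (to Ben, Zane, Kira, and Chen), so the eccentricity of Lena is 3.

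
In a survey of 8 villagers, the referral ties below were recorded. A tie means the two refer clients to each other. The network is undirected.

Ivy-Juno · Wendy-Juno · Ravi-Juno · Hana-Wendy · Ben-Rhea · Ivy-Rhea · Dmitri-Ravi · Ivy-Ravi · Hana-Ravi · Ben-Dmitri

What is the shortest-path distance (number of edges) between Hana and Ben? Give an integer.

3

One shortest route is Hana – Ravi – Dmitri – Ben, which uses 3 edges, and at distance 2 from Hana we only reach {Dmitri, Ivy, Juno}, which does not include Ben. So d(Hana,Ben) = 3.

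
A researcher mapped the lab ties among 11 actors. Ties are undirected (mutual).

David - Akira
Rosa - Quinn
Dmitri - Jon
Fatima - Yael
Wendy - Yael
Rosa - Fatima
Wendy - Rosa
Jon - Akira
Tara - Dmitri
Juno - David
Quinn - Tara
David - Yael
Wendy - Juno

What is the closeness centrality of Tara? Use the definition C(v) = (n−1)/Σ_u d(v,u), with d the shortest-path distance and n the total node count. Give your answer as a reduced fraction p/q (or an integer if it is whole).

10/27

Distances from Tara: Akira:3, David:4, Dmitri:1, Fatima:3, Jon:2, Juno:4, Quinn:1, Rosa:2, Wendy:3, Yael:4. Sum = 27.
n = 11, so closeness = 10/27.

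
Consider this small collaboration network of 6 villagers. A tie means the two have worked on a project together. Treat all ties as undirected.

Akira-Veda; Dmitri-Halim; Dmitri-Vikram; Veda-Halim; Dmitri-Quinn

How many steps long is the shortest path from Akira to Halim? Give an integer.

One shortest route is Akira – Veda – Halim, which uses 2 edges, and Akira and Halim are not directly tied, so nothing shorter exists. So d(Akira,Halim) = 2.

2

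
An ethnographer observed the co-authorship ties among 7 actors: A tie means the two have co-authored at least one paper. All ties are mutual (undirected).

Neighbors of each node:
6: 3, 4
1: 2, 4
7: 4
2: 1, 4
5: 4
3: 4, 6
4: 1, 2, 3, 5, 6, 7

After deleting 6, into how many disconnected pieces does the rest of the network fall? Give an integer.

6's neighbors (3 and 4) remain reachable from one another through other ties, so the rest of the network stays in one piece.

1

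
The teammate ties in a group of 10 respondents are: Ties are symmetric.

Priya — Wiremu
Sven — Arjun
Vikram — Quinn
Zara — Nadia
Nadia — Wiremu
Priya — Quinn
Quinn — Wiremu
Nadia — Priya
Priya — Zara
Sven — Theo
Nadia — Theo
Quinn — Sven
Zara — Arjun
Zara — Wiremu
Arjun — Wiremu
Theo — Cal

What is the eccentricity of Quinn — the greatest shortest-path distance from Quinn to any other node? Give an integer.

3

Distances from Quinn: Arjun:2, Cal:3, Nadia:2, Priya:1, Sven:1, Theo:2, Vikram:1, Wiremu:1, Zara:2.
The largest is 3 (to Cal), so the eccentricity of Quinn is 3.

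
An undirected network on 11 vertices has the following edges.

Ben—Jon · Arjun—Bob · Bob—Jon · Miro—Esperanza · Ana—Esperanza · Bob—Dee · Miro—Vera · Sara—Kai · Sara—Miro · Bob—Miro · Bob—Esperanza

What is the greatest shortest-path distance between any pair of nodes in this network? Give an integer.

5

Eccentricity of each node (its greatest distance to any other): Ana:4, Arjun:4, Ben:5, Bob:3, Dee:4, Esperanza:3, Jon:4, Kai:5, Miro:3, Sara:4, Vera:4.
The maximum eccentricity is 5, realized for instance by the pair Ben–Kai via Ben – Jon – Bob – Miro – Sara – Kai. So the diameter is 5.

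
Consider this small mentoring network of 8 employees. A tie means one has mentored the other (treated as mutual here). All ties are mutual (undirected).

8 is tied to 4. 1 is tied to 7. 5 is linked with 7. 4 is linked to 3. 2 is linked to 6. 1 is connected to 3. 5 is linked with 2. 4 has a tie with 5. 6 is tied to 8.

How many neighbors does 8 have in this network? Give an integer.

8 is directly tied to 4 and 6. That is 2 neighbors, so the degree of 8 is 2.

2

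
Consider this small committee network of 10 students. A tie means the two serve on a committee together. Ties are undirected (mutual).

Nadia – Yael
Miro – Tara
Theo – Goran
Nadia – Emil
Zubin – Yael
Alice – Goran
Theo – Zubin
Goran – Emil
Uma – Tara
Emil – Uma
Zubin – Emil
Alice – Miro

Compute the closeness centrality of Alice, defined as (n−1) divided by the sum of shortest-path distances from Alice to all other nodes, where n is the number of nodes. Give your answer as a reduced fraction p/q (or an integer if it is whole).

3/7

Distances from Alice: Emil:2, Goran:1, Miro:1, Nadia:3, Tara:2, Theo:2, Uma:3, Yael:4, Zubin:3. Sum = 21.
n = 10, so closeness = 9/21 = 3/7.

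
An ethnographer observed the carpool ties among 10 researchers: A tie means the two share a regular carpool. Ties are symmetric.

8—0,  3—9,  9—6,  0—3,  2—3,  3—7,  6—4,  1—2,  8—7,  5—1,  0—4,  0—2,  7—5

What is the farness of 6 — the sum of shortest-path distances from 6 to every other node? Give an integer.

Distances from 6: 0:2, 1:4, 2:3, 3:2, 4:1, 5:4, 7:3, 8:3, 9:1.
Sum = 2 + 4 + 3 + 2 + 1 + 4 + 3 + 3 + 1 = 23.

23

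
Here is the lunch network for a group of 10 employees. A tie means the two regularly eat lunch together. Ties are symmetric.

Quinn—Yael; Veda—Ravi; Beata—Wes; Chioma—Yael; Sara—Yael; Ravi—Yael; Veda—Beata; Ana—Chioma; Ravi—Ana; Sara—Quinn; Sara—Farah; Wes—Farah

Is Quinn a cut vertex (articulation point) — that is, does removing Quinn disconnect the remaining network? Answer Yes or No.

No

Even without Quinn, every remaining node can still reach every other (the residual graph is connected), so Quinn is not a cut vertex.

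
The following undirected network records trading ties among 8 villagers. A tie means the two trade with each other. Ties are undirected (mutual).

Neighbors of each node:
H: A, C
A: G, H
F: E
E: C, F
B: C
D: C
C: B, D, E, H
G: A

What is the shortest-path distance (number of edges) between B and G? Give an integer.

4

One shortest route is B – C – H – A – G, which uses 4 edges, and at distance 3 from B we only reach {A, F}, which does not include G. So d(B,G) = 4.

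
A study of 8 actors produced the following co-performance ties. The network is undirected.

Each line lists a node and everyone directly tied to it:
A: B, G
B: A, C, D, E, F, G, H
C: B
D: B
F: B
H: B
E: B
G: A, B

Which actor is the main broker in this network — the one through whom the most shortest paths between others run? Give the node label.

Unnormalized betweenness of each node: A:0, B:20, C:0, D:0, E:0, F:0, G:0, H:0.
B has the largest value, 20, making it the main broker — the node through which the most shortest paths run.

B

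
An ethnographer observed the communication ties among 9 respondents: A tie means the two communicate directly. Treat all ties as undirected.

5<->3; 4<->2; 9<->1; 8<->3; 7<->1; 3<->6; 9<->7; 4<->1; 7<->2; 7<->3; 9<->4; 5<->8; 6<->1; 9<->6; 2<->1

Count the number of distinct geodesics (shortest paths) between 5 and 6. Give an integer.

The shortest distance is 2, and the only length-2 path is 5–3–6. So there is exactly 1 shortest path.

1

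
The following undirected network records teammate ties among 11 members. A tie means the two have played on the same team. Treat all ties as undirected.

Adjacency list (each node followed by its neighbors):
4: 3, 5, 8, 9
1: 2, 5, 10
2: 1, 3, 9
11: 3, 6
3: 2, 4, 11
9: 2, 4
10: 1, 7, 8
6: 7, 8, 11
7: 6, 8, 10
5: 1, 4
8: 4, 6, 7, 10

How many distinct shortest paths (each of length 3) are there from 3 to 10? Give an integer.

The shortest distance is 3. The length-3 paths are: 3–4–8–10; 3–2–1–10.
That gives 2 distinct shortest paths.

2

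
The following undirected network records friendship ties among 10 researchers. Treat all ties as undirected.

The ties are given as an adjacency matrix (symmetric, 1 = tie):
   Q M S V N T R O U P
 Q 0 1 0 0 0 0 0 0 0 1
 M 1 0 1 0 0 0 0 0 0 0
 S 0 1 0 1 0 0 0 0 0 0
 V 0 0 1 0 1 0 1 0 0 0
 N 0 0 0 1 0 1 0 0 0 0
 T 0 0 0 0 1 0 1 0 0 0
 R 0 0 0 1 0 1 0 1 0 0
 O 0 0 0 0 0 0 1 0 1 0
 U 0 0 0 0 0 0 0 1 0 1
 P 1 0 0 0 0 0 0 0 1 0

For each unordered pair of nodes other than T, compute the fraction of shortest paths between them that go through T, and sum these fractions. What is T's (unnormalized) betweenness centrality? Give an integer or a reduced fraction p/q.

Pairs whose geodesics pass through T — N–R: 1/2; N–O: 1/2; N–U: 1/2; N–P: 1/3.
All other pairs contribute 0.
Summing the contributions gives betweenness(T) = 11/6.

11/6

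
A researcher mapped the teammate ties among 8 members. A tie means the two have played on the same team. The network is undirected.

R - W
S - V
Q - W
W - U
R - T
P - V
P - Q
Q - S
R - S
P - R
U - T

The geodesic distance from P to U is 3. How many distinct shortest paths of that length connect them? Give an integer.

3

The shortest distance is 3. The length-3 paths are: P–Q–W–U; P–R–W–U; P–R–T–U.
That gives 3 distinct shortest paths.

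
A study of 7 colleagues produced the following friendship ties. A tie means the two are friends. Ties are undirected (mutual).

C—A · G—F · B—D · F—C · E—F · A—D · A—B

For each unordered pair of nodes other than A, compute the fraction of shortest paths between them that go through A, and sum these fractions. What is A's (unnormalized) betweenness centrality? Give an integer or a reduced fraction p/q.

8

Pairs whose geodesics pass through A — D–E: 1; D–F: 1; D–C: 1; D–G: 1; B–E: 1; B–F: 1; B–C: 1; B–G: 1.
All other pairs contribute 0.
Summing the contributions gives betweenness(A) = 8.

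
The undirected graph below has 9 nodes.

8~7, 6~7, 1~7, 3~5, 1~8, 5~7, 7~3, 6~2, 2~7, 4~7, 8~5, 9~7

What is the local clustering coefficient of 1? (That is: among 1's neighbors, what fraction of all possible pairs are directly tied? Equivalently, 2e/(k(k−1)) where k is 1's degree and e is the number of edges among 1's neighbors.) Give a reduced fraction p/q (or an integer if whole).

1's neighbors: 7 and 8 (k = 2).
Possible neighbor pairs: C(2,2) = 1. Edges among them: 7–8 → e = 1.
Clustering(1) = 1/1.

1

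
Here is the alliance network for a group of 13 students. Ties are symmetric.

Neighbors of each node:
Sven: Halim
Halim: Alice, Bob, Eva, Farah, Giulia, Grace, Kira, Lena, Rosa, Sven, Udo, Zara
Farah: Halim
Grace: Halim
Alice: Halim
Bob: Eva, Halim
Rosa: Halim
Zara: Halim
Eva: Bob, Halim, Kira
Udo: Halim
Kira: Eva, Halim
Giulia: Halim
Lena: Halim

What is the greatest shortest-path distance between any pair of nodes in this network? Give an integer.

2

Eccentricity of each node (its greatest distance to any other): Alice:2, Bob:2, Eva:2, Farah:2, Giulia:2, Grace:2, Halim:1, Kira:2, Lena:2, Rosa:2, Sven:2, Udo:2, Zara:2.
The maximum eccentricity is 2, realized for instance by the pair Eva–Lena via Eva – Halim – Lena. So the diameter is 2.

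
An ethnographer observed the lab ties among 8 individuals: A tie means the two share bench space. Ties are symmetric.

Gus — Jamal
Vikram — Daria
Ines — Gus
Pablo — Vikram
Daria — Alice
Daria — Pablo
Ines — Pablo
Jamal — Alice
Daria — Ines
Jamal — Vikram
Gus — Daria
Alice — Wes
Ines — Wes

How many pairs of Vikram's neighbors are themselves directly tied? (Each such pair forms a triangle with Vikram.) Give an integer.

Vikram's neighbors: Daria, Jamal, and Pablo.
Neighbor pairs that are themselves tied: Vikram–Daria–Pablo. Each forms one triangle with Vikram, for 1 in total.

1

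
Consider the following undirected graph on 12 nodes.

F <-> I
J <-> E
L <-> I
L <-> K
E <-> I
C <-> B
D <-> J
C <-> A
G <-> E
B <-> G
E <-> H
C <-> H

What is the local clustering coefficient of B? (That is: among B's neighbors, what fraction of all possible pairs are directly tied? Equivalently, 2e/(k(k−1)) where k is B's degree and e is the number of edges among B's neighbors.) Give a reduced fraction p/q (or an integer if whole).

B's neighbors: C and G (k = 2).
Possible neighbor pairs: C(2,2) = 1. Edges among them: none → e = 0.
Clustering(B) = 0/1.

0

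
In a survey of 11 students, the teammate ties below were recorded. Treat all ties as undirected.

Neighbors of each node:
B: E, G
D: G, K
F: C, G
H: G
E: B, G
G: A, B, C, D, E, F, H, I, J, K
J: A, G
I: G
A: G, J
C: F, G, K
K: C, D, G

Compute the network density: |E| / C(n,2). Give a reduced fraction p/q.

There are 15 edges and 11 nodes, so the maximum possible is C(11,2) = 55.
Density = 15/55 = 3/11.

3/11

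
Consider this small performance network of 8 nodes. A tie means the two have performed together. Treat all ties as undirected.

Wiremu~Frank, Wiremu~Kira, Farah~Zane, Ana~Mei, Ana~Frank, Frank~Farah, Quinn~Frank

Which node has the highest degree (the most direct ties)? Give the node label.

Degrees — Ana:2, Farah:2, Frank:4, Kira:1, Mei:1, Quinn:1, Wiremu:2, Zane:1.
The maximum is 4, attained only by Frank.

Frank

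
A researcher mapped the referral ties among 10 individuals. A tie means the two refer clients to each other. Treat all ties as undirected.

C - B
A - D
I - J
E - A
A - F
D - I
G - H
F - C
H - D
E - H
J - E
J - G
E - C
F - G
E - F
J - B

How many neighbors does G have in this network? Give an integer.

3

G is directly tied to F, H, and J. That is 3 neighbors, so the degree of G is 3.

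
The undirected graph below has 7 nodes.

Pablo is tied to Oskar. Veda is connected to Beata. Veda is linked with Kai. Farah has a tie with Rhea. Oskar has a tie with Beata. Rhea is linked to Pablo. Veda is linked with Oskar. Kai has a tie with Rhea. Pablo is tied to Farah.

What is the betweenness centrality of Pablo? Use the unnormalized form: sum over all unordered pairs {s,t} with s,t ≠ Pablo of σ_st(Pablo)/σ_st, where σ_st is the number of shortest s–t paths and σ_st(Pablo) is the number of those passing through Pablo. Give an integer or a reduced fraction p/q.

Pairs whose geodesics pass through Pablo — Rhea–Oskar: 1; Rhea–Beata: 1/2; Farah–Oskar: 1; Farah–Beata: 1; Farah–Veda: 1/2.
All other pairs contribute 0.
Summing the contributions gives betweenness(Pablo) = 4.

4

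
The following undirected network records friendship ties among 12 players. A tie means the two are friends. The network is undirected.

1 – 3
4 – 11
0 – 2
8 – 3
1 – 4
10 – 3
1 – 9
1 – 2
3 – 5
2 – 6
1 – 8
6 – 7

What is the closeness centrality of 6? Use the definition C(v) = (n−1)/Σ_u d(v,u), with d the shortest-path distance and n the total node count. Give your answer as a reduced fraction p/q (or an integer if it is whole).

Distances from 6: 0:2, 1:2, 2:1, 3:3, 4:3, 5:4, 7:1, 8:3, 9:3, 10:4, 11:4. Sum = 30.
n = 12, so closeness = 11/30.

11/30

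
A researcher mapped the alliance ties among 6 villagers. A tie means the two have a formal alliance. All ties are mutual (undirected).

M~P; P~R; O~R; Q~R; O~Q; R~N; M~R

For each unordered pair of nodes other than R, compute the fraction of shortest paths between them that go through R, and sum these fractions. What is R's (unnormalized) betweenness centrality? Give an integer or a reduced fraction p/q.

Pairs whose geodesics pass through R — N–Q: 1; N–P: 1; N–O: 1; N–M: 1; Q–P: 1; Q–M: 1; P–O: 1; O–M: 1.
All other pairs contribute 0.
Summing the contributions gives betweenness(R) = 8.

8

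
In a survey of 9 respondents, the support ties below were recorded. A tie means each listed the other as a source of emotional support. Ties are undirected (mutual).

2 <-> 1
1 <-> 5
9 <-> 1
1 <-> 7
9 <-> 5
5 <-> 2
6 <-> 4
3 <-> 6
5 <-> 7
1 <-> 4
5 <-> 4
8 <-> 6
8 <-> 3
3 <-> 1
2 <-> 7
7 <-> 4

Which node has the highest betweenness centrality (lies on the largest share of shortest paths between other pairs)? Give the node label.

Unnormalized betweenness of each node: 1:21/2, 2:0, 3:61/12, 4:59/12, 5:29/12, 6:5/2, 7:7/12, 8:0, 9:0.
1 has the largest value, 21/2, making it the main broker — the node through which the most shortest paths run.

1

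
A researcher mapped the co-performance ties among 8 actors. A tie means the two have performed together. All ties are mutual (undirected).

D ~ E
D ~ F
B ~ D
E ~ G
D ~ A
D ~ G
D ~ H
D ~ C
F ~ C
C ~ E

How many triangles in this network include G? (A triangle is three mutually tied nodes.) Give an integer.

G's neighbors: D and E.
Neighbor pairs that are themselves tied: G–D–E. Each forms one triangle with G, for 1 in total.

1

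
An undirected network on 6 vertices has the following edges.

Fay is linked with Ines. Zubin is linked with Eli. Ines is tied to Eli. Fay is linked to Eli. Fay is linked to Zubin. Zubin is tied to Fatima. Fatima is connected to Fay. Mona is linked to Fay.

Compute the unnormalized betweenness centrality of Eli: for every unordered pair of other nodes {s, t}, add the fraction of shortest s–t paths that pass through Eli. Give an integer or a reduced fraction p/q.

1/2

Pairs whose geodesics pass through Eli — Zubin–Ines: 1/2.
All other pairs contribute 0.
Summing the contributions gives betweenness(Eli) = 1/2.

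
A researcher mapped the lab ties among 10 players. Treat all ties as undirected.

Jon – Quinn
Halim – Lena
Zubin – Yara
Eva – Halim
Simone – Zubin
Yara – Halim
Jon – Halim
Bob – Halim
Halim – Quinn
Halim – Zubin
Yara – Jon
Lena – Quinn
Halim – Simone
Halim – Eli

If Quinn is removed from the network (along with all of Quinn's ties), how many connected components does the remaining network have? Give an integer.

1

Quinn's neighbors (Halim, Jon, and Lena) remain reachable from one another through other ties, so the rest of the network stays in one piece.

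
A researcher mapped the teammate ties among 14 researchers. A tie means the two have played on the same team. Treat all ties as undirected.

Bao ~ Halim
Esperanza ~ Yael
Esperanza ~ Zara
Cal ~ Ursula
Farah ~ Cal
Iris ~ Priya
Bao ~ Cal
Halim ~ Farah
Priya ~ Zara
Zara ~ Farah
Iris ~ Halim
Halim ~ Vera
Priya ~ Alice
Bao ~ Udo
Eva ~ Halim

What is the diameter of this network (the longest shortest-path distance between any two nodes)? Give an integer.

Eccentricity of each node (its greatest distance to any other): Alice:5, Bao:5, Cal:4, Esperanza:5, Eva:5, Farah:3, Halim:4, Iris:4, Priya:4, Udo:6, Ursula:5, Vera:5, Yael:6, Zara:4.
The maximum eccentricity is 6, realized for instance by the pair Yael–Udo via Yael – Esperanza – Zara – Farah – Halim – Bao – Udo. So the diameter is 6.

6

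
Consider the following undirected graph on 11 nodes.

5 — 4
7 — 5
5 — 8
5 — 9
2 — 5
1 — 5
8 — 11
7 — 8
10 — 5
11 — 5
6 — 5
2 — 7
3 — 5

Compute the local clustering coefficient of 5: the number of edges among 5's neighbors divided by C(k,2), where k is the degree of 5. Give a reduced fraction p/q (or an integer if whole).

1/15

5's neighbors: 1, 2, 3, 4, 6, 7, 8, 9, 10, and 11 (k = 10).
Possible neighbor pairs: C(10,2) = 45. Edges among them: 2–7, 7–8, 8–11 → e = 3.
Clustering(5) = 3/45 = 1/15.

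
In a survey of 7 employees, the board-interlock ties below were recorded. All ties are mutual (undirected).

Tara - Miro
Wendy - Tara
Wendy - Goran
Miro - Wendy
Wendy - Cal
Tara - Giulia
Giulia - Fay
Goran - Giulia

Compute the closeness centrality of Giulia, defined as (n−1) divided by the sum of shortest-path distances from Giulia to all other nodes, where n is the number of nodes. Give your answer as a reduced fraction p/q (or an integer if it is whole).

3/5

Distances from Giulia: Cal:3, Fay:1, Goran:1, Miro:2, Tara:1, Wendy:2. Sum = 10.
n = 7, so closeness = 6/10 = 3/5.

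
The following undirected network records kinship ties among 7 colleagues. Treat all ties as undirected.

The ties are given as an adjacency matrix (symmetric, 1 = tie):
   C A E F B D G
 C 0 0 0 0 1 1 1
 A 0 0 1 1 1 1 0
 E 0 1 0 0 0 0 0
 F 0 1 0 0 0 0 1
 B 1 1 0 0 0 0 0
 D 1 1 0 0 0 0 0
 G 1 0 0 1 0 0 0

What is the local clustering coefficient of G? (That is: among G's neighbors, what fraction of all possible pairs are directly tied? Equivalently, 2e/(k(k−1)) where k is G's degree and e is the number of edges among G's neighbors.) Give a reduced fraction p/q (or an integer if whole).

0

G's neighbors: C and F (k = 2).
Possible neighbor pairs: C(2,2) = 1. Edges among them: none → e = 0.
Clustering(G) = 0/1.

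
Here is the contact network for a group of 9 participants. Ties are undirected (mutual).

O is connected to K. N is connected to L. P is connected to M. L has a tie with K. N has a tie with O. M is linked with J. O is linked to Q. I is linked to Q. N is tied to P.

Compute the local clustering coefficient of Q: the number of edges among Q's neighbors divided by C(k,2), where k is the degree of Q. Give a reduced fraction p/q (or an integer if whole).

0

Q's neighbors: I and O (k = 2).
Possible neighbor pairs: C(2,2) = 1. Edges among them: none → e = 0.
Clustering(Q) = 0/1.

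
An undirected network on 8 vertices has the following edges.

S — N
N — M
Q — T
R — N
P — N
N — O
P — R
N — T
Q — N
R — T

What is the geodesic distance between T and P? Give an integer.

One shortest route is T – N – P, which uses 2 edges, and T and P are not directly tied, so nothing shorter exists. So d(T,P) = 2.

2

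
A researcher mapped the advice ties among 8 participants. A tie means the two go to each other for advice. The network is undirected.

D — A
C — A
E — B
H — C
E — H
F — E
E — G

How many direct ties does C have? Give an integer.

2

C is directly tied to A and H. That is 2 neighbors, so the degree of C is 2.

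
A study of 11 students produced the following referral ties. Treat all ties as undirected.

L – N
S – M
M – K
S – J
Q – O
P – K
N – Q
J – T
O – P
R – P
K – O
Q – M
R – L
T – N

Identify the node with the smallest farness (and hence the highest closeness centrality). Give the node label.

Q

Farness (sum of distances to all others) for each node — J:27, K:22, L:24, M:20, N:20, O:22, P:23, Q:19, R:25, S:25, T:25.
The smallest farness is 19, for Q, so Q has the highest closeness.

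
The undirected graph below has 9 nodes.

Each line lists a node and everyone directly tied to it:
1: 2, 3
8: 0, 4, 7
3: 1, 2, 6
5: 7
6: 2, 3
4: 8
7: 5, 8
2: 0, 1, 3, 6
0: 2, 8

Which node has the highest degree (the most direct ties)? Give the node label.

Degrees — 0:2, 1:2, 2:4, 3:3, 4:1, 5:1, 6:2, 7:2, 8:3.
The maximum is 4, attained only by 2.

2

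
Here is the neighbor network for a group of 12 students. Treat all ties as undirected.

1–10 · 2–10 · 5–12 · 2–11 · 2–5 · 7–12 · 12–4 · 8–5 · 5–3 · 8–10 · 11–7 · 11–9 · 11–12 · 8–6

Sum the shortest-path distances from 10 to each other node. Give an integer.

25

Distances from 10: 1:1, 2:1, 3:3, 4:4, 5:2, 6:2, 7:3, 8:1, 9:3, 11:2, 12:3.
Sum = 1 + 1 + 3 + 4 + 2 + 2 + 3 + 1 + 3 + 2 + 3 = 25.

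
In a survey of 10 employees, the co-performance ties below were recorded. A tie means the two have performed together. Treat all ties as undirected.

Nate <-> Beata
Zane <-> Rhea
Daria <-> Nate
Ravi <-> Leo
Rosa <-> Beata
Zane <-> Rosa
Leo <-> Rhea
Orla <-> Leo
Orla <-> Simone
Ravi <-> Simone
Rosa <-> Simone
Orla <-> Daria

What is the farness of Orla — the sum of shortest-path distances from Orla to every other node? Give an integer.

17

Distances from Orla: Beata:3, Daria:1, Leo:1, Nate:2, Ravi:2, Rhea:2, Rosa:2, Simone:1, Zane:3.
Sum = 3 + 1 + 1 + 2 + 2 + 2 + 2 + 1 + 3 = 17.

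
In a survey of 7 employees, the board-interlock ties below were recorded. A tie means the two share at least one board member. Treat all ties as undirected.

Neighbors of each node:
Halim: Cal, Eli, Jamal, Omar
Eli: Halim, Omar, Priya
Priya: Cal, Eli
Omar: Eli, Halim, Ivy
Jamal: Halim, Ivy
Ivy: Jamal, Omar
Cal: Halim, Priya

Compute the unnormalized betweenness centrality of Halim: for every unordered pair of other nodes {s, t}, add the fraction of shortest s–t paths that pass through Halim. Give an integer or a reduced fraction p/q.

Pairs whose geodesics pass through Halim — Jamal–Omar: 1/2; Jamal–Eli: 1; Jamal–Priya: 2/2; Jamal–Cal: 1; Ivy–Cal: 2/2; Omar–Cal: 1; Eli–Cal: 1/2.
All other pairs contribute 0.
Summing the contributions gives betweenness(Halim) = 6.

6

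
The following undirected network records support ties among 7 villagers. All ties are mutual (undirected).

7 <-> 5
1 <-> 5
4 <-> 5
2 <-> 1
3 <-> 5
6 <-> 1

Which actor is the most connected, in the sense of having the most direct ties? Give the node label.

5

Degrees — 1:3, 2:1, 3:1, 4:1, 5:4, 6:1, 7:1.
The maximum is 4, attained only by 5.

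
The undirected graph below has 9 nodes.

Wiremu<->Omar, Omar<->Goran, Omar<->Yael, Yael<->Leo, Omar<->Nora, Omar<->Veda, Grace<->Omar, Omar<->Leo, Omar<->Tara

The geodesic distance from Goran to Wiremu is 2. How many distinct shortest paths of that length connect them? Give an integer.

The shortest distance is 2, and the only length-2 path is Goran–Omar–Wiremu. So there is exactly 1 shortest path.

1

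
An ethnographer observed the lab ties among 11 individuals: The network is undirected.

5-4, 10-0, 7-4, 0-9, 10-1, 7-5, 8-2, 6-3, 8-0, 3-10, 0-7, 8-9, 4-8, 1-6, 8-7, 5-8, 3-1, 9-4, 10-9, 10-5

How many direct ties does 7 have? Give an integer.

7 is directly tied to 0, 4, 5, and 8. That is 4 neighbors, so the degree of 7 is 4.

4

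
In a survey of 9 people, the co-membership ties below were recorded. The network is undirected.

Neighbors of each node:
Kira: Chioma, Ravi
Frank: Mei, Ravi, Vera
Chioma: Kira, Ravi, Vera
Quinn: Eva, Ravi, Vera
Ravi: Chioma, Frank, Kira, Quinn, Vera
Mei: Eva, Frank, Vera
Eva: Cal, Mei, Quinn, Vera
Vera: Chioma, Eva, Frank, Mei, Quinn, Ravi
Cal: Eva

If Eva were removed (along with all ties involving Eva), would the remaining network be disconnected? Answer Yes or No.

Removing Eva leaves {Chioma, Frank, Kira, Mei, Quinn, Ravi, and Vera} with no path to {Cal}, so the network splits into 2 components. Eva is a cut vertex.

Yes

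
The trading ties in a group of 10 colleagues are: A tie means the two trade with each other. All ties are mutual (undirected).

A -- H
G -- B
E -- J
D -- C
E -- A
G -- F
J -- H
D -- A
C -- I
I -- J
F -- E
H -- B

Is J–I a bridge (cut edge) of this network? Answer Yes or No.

No

Even without that edge, J still reaches I via J – H – A – D – C – I, so the network stays connected. Not a bridge.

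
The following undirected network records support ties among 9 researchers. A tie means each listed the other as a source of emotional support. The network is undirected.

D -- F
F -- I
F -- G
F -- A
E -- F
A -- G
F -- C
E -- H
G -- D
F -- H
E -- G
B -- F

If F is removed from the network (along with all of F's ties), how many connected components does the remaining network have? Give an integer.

4

Without F, the remaining ties split the others into: {A, D, E, G, H}; {B}; {I}; {C}.
That's 4 separate components.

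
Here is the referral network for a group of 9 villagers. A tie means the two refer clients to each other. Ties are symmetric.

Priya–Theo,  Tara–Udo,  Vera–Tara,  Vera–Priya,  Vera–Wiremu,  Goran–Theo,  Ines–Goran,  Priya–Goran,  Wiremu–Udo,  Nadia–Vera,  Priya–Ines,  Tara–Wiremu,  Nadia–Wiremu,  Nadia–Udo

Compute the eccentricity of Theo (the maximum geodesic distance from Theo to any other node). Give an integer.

4

Distances from Theo: Goran:1, Ines:2, Nadia:3, Priya:1, Tara:3, Udo:4, Vera:2, Wiremu:3.
The largest is 4 (to Udo), so the eccentricity of Theo is 4.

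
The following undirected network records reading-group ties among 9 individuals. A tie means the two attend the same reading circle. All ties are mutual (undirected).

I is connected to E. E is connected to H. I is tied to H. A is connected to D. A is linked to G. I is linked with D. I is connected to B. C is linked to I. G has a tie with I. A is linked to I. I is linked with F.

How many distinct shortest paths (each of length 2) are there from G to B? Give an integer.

1

The shortest distance is 2, and the only length-2 path is G–I–B. So there is exactly 1 shortest path.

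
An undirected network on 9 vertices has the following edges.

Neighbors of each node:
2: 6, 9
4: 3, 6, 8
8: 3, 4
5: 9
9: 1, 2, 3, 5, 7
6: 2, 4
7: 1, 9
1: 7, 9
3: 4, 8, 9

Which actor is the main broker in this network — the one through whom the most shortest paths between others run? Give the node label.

9

Unnormalized betweenness of each node: 1:0, 2:4, 3:17/2, 4:5/2, 5:0, 6:3/2, 7:0, 8:0, 9:37/2.
9 has the largest value, 37/2, making it the main broker — the node through which the most shortest paths run.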